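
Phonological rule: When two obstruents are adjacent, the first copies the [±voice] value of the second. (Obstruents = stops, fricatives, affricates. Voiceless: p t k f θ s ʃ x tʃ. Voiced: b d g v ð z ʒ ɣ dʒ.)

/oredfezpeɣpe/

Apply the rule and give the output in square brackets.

[oretfespexpe]

/d/ before /f/ (voiceless) → [t]
/z/ before /p/ (voiceless) → [s]
/ɣ/ before /p/ (voiceless) → [x]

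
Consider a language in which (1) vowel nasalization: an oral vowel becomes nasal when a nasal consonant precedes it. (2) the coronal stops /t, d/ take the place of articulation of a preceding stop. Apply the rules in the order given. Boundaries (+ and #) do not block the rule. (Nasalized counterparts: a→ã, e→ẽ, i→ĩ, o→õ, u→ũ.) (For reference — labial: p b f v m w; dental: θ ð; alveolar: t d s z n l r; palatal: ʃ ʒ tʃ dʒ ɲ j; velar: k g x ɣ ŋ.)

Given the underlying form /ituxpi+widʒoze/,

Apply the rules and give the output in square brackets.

[ituxpi+widʒoze]

Rule 1: no segment meets the rule's conditions; no change.
After rule 1: ituxpi+widʒoze
Rule 2: no segment meets the rule's conditions; no change.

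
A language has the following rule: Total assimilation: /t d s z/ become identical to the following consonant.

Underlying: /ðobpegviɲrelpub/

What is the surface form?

no segment meets the rule's conditions; no change.

[ðobpegviɲrelpub]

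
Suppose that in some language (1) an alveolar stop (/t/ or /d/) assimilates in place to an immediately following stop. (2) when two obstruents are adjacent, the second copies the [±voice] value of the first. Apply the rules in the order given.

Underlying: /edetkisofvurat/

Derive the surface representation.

Rule 1: /t/ before /k/ (velar) → [k]
After rule 1: edekkisofvurat
Rule 2: /v/ after /f/ (voiceless) → [f]

[edekkisoffurat]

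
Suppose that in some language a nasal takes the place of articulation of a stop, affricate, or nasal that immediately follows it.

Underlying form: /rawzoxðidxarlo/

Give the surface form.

[rawzoxðidxarlo]

no segment meets the rule's conditions; no change.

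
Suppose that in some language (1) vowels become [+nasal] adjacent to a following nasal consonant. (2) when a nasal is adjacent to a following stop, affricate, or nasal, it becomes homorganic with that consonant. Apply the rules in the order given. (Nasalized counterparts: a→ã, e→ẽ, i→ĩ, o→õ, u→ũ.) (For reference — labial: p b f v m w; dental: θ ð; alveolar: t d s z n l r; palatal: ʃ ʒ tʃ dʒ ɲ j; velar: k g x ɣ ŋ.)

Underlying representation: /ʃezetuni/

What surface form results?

Rule 1: /u/ before nasal /n/ → [ũ]
After rule 1: ʃezetũni
Rule 2: no segment meets the rule's conditions; no change.

[ʃezetũni]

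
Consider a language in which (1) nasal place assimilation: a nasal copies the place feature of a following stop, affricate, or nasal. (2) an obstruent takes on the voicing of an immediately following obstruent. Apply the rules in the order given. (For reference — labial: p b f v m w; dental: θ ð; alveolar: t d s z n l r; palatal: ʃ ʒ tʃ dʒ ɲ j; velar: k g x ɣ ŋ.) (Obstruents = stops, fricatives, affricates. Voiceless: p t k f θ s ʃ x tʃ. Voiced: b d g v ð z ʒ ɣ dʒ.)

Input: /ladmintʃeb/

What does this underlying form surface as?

Rule 1: /n/ before /tʃ/ (palatal) → [ɲ]
After rule 1: ladmiɲtʃeb
Rule 2: no segment meets the rule's conditions; no change.

[ladmiɲtʃeb]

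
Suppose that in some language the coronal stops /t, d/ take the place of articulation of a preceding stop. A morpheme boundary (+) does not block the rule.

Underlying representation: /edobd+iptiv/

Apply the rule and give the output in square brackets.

/d/ after /b/ (labial) → [b]
/t/ after /p/ (labial) → [p]

[edobb+ippiv]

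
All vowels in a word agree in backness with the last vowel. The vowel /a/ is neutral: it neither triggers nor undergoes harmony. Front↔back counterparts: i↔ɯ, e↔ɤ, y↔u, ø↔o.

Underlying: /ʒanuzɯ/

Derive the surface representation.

[ʒanuzɯ]

no segment meets the rule's conditions; no change.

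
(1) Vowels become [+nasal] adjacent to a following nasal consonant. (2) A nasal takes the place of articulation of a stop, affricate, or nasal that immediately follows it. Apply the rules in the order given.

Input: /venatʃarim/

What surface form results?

Rule 1: /e/ before nasal /n/ → [ẽ]
Rule 1: /i/ before nasal /m/ → [ĩ]
After rule 1: vẽnatʃarĩm
Rule 2: no segment meets the rule's conditions; no change.

[vẽnatʃarĩm]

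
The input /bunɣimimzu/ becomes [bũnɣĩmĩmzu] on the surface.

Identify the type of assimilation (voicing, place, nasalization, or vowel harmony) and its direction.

/u/→[ũ] /i/→[ĩ] /i/→[ĩ].
Each target copies a feature from the following segment, so the direction is regressive.

nasalization, regressive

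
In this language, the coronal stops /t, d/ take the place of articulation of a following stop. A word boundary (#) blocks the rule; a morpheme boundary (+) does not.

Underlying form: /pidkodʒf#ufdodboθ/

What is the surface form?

[pigkodʒf#ufdobboθ]

/d/ before /k/ (velar) → [g]
/d/ before /b/ (labial) → [b]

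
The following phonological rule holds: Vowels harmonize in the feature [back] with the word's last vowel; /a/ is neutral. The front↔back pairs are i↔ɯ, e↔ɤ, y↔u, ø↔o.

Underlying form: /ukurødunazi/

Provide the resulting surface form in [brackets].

/u/ harmonizes with /i/ ([-back]) → [y]
/u/ harmonizes with /i/ ([-back]) → [y]
/u/ harmonizes with /i/ ([-back]) → [y]

[ykyrødynazi]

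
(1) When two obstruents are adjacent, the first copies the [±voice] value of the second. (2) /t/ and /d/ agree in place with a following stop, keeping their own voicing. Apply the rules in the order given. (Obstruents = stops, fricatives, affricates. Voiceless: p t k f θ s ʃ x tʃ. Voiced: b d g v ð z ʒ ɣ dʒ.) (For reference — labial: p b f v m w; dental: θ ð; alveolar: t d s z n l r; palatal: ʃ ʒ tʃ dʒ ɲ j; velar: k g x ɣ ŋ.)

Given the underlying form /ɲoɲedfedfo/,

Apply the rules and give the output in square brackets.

[ɲoɲetfetfo]

Rule 1: /d/ before /f/ (voiceless) → [t]
Rule 1: /d/ before /f/ (voiceless) → [t]
After rule 1: ɲoɲetfetfo
Rule 2: no segment meets the rule's conditions; no change.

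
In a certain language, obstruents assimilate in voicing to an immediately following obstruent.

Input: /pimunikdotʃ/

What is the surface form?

[pimunigdotʃ]

/k/ before /d/ (voiced) → [g]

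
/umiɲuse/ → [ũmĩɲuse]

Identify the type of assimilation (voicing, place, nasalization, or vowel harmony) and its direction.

/u/→[ũ] /i/→[ĩ].
Each target copies a feature from the following segment, so the direction is regressive.

nasalization, regressive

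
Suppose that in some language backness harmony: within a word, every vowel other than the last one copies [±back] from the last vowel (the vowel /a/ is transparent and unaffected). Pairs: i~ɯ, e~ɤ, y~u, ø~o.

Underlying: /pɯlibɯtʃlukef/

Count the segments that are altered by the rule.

3

/ɯ/ harmonizes with /e/ ([-back]) → [i]
/ɯ/ harmonizes with /e/ ([-back]) → [i]
/u/ harmonizes with /e/ ([-back]) → [y]
3 segments change.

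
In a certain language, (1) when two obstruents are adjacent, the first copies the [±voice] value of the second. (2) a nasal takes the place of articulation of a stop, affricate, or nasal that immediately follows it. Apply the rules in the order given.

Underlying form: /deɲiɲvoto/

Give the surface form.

[deɲiɲvoto]

Rule 1: no segment meets the rule's conditions; no change.
After rule 1: deɲiɲvoto
Rule 2: no segment meets the rule's conditions; no change.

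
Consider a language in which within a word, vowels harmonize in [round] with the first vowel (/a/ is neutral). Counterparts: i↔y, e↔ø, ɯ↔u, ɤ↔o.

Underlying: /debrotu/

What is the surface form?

[debrɤtɯ]

/o/ harmonizes with /e/ ([-round]) → [ɤ]
/u/ harmonizes with /e/ ([-round]) → [ɯ]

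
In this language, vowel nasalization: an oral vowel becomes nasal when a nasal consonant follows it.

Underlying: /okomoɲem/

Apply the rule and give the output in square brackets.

/o/ before nasal /m/ → [õ]
/o/ before nasal /ɲ/ → [õ]
/e/ before nasal /m/ → [ẽ]

[okõmõɲẽm]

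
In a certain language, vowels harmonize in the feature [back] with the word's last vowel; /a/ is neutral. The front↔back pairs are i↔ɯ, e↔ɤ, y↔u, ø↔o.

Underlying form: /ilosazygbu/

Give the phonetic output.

[ɯlosazugbu]

/i/ harmonizes with /u/ ([+back]) → [ɯ]
/y/ harmonizes with /u/ ([+back]) → [u]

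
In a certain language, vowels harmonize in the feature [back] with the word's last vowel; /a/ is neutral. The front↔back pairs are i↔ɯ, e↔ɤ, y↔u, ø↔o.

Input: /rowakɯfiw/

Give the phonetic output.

[røwakifiw]

/o/ harmonizes with /i/ ([-back]) → [ø]
/ɯ/ harmonizes with /i/ ([-back]) → [i]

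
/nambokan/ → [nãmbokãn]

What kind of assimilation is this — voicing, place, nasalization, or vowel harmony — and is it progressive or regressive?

/a/→[ã] /a/→[ã].
Each target copies a feature from the following segment, so the direction is regressive.

nasalization, regressive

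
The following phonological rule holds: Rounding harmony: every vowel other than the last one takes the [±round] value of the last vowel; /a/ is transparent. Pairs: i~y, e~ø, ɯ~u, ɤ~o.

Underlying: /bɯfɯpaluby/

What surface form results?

[bufupaluby]

/ɯ/ harmonizes with /y/ ([+round]) → [u]
/ɯ/ harmonizes with /y/ ([+round]) → [u]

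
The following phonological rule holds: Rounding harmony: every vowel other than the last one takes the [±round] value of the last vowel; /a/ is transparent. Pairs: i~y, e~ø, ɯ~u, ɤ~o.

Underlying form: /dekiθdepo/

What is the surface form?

[døkyθdøpo]

/e/ harmonizes with /o/ ([+round]) → [ø]
/i/ harmonizes with /o/ ([+round]) → [y]
/e/ harmonizes with /o/ ([+round]) → [ø]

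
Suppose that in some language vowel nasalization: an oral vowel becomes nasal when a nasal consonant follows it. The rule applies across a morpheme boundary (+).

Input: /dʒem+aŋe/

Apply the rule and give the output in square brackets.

[dʒẽm+ãŋe]

/e/ before nasal /m/ → [ẽ]
/a/ before nasal /ŋ/ → [ã]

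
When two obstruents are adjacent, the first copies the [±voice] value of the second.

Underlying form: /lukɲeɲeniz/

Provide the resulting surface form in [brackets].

no segment meets the rule's conditions; no change.

[lukɲeɲeniz]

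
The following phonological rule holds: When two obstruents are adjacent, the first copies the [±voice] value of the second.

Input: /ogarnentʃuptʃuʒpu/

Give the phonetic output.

[ogarnentʃuptʃuʃpu]

/ʒ/ before /p/ (voiceless) → [ʃ]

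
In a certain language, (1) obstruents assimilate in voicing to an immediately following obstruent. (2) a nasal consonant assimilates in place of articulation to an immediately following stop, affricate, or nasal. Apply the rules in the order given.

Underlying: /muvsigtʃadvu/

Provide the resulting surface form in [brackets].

[mufsiktʃadvu]

Rule 1: /v/ before /s/ (voiceless) → [f]
Rule 1: /g/ before /tʃ/ (voiceless) → [k]
After rule 1: mufsiktʃadvu
Rule 2: no segment meets the rule's conditions; no change.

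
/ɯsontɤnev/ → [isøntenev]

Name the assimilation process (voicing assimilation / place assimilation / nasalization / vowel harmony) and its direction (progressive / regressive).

vowel harmony, regressive

/ɯ/→[i] /o/→[ø] /ɤ/→[e].
Vowels agree with the last vowel, so the harmony is regressive.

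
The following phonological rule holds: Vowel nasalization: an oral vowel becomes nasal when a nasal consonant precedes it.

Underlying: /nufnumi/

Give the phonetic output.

[nũfnũmĩ]

/u/ after nasal /n/ → [ũ]
/u/ after nasal /n/ → [ũ]
/i/ after nasal /m/ → [ĩ]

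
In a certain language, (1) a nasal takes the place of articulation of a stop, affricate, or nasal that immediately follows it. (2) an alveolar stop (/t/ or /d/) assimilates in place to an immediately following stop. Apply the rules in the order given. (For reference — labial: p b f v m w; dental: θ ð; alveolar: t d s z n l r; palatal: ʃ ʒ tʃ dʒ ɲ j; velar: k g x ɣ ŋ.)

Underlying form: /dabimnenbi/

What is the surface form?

[dabinnembi]

Rule 1: /m/ before /n/ (alveolar) → [n]
Rule 1: /n/ before /b/ (labial) → [m]
After rule 1: dabinnembi
Rule 2: no segment meets the rule's conditions; no change.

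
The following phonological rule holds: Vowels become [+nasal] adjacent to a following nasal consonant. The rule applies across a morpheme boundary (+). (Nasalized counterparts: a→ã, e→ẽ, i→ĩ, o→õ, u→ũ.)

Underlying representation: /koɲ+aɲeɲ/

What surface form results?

/o/ before nasal /ɲ/ → [õ]
/a/ before nasal /ɲ/ → [ã]
/e/ before nasal /ɲ/ → [ẽ]

[kõɲ+ãɲẽɲ]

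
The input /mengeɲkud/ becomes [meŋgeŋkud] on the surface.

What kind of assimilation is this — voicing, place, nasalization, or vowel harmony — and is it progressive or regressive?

/n/→[ŋ] /ɲ/→[ŋ].
Each target copies a feature from the following segment, so the direction is regressive.

place assimilation, regressive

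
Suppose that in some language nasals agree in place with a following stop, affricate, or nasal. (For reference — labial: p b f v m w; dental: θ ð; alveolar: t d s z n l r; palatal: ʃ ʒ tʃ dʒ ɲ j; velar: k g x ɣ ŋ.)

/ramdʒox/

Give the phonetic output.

/m/ before /dʒ/ (palatal) → [ɲ]

[raɲdʒox]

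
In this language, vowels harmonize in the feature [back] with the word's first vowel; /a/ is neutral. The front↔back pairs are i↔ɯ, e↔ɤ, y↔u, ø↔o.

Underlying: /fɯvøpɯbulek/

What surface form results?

/ø/ harmonizes with /ɯ/ ([+back]) → [o]
/e/ harmonizes with /ɯ/ ([+back]) → [ɤ]

[fɯvopɯbulɤk]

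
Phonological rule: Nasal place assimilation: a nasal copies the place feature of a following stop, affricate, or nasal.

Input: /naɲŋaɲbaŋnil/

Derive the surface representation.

/ɲ/ before /ŋ/ (velar) → [ŋ]
/ɲ/ before /b/ (labial) → [m]
/ŋ/ before /n/ (alveolar) → [n]

[naŋŋambannil]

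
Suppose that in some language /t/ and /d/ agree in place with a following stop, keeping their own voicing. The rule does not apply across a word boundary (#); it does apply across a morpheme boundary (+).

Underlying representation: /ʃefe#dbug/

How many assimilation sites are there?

/d/ before /b/ (labial) → [b]
1 segment changes.

1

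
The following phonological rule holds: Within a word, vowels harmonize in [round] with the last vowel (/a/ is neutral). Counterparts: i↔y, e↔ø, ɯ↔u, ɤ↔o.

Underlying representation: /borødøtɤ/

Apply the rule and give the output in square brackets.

/o/ harmonizes with /ɤ/ ([-round]) → [ɤ]
/ø/ harmonizes with /ɤ/ ([-round]) → [e]
/ø/ harmonizes with /ɤ/ ([-round]) → [e]

[bɤredetɤ]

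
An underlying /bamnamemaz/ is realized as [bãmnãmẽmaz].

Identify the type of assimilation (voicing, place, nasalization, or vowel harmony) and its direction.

nasalization, regressive

/a/→[ã] /a/→[ã] /e/→[ẽ].
Each target copies a feature from the following segment, so the direction is regressive.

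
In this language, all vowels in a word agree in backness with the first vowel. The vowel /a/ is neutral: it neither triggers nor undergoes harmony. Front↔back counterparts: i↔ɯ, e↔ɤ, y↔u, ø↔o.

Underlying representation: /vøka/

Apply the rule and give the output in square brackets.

no segment meets the rule's conditions; no change.

[vøka]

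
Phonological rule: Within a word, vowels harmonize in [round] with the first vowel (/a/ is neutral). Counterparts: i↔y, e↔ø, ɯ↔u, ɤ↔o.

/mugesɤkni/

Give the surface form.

/e/ harmonizes with /u/ ([+round]) → [ø]
/ɤ/ harmonizes with /u/ ([+round]) → [o]
/i/ harmonizes with /u/ ([+round]) → [y]

[mugøsokny]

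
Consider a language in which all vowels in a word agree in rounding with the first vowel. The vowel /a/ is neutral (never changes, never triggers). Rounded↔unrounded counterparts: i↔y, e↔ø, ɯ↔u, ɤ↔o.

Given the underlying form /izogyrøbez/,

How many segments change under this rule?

3

/o/ harmonizes with /i/ ([-round]) → [ɤ]
/y/ harmonizes with /i/ ([-round]) → [i]
/ø/ harmonizes with /i/ ([-round]) → [e]
3 segments change.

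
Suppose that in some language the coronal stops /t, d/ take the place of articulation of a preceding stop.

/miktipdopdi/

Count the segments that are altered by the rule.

/t/ after /k/ (velar) → [k]
/d/ after /p/ (labial) → [b]
/d/ after /p/ (labial) → [b]
3 segments change.

3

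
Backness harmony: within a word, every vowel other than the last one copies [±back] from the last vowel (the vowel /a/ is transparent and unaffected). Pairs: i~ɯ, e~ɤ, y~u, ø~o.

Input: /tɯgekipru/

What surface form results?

/e/ harmonizes with /u/ ([+back]) → [ɤ]
/i/ harmonizes with /u/ ([+back]) → [ɯ]

[tɯgɤkɯpru]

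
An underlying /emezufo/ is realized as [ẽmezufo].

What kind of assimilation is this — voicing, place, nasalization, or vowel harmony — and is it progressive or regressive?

/e/→[ẽ].
Each target copies a feature from the following segment, so the direction is regressive.

nasalization, regressive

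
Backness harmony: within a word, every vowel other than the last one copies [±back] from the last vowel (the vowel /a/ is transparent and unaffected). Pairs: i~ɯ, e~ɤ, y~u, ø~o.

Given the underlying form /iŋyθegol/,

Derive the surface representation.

/i/ harmonizes with /o/ ([+back]) → [ɯ]
/y/ harmonizes with /o/ ([+back]) → [u]
/e/ harmonizes with /o/ ([+back]) → [ɤ]

[ɯŋuθɤgol]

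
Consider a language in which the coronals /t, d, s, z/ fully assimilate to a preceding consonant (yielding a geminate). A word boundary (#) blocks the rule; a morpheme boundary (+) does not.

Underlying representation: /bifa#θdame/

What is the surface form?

[bifa#θθame]

/d/ after /θ/ → [θ] (total assimilation)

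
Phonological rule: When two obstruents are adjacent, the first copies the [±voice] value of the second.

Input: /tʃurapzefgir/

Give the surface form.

/p/ before /z/ (voiced) → [b]
/f/ before /g/ (voiced) → [v]

[tʃurabzevgir]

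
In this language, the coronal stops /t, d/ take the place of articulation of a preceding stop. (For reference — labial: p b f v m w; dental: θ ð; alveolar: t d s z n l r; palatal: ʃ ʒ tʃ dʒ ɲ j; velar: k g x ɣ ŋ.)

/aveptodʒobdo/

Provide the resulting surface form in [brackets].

/t/ after /p/ (labial) → [p]
/d/ after /b/ (labial) → [b]

[aveppodʒobbo]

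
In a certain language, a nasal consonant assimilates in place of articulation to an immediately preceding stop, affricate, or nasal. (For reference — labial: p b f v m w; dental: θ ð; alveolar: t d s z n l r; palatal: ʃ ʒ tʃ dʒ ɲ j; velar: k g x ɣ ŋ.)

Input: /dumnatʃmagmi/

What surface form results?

/n/ after /m/ (labial) → [m]
/m/ after /tʃ/ (palatal) → [ɲ]
/m/ after /g/ (velar) → [ŋ]

[dummatʃɲagŋi]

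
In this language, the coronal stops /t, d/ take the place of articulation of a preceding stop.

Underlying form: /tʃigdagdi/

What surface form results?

[tʃiggaggi]

/d/ after /g/ (velar) → [g]
/d/ after /g/ (velar) → [g]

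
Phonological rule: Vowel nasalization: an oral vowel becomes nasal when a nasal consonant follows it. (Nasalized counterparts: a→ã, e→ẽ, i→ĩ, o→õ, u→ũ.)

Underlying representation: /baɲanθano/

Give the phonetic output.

[bãɲãnθãno]

/a/ before nasal /ɲ/ → [ã]
/a/ before nasal /n/ → [ã]
/a/ before nasal /n/ → [ã]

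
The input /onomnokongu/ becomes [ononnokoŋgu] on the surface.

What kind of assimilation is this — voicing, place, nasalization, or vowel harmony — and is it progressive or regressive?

/m/→[n] /n/→[ŋ].
Each target copies a feature from the following segment, so the direction is regressive.

place assimilation, regressive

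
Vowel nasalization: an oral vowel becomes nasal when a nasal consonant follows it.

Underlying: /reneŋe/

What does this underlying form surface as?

[rẽnẽŋe]

/e/ before nasal /n/ → [ẽ]
/e/ before nasal /ŋ/ → [ẽ]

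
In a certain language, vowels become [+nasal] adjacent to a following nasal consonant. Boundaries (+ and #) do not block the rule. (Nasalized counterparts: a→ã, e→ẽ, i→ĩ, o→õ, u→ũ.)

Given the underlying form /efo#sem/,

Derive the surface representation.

/e/ before nasal /m/ → [ẽ]

[efo#sẽm]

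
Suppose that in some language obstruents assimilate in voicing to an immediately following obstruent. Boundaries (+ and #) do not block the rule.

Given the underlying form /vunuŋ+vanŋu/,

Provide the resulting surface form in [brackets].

no segment meets the rule's conditions; no change.

[vunuŋ+vanŋu]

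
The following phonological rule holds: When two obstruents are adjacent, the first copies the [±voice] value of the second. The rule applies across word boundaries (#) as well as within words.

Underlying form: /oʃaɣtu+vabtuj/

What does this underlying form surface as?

[oʃaxtu+vaptuj]

/ɣ/ before /t/ (voiceless) → [x]
/b/ before /t/ (voiceless) → [p]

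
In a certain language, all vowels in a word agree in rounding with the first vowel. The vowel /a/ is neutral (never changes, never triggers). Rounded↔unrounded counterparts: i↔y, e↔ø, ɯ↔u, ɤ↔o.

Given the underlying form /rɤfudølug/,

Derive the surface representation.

/u/ harmonizes with /ɤ/ ([-round]) → [ɯ]
/ø/ harmonizes with /ɤ/ ([-round]) → [e]
/u/ harmonizes with /ɤ/ ([-round]) → [ɯ]

[rɤfɯdelɯg]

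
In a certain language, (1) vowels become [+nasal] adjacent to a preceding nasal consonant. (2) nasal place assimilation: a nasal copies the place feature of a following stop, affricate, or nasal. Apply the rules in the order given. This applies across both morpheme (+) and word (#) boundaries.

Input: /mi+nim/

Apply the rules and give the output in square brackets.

[mĩ+nĩm]

Rule 1: /i/ after nasal /m/ → [ĩ]
Rule 1: /i/ after nasal /n/ → [ĩ]
After rule 1: mĩ+nĩm
Rule 2: no segment meets the rule's conditions; no change.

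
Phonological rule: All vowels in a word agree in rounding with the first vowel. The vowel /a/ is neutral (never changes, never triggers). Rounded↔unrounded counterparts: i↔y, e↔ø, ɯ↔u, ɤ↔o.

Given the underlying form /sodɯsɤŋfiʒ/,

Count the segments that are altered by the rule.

/ɯ/ harmonizes with /o/ ([+round]) → [u]
/ɤ/ harmonizes with /o/ ([+round]) → [o]
/i/ harmonizes with /o/ ([+round]) → [y]
3 segments change.

3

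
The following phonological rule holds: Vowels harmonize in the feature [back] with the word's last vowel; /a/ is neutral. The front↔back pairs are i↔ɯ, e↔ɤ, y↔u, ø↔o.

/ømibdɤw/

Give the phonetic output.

[omɯbdɤw]

/ø/ harmonizes with /ɤ/ ([+back]) → [o]
/i/ harmonizes with /ɤ/ ([+back]) → [ɯ]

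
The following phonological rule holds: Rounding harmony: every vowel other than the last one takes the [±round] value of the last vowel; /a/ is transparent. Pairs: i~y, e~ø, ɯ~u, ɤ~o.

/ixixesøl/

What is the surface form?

/i/ harmonizes with /ø/ ([+round]) → [y]
/i/ harmonizes with /ø/ ([+round]) → [y]
/e/ harmonizes with /ø/ ([+round]) → [ø]

[yxyxøsøl]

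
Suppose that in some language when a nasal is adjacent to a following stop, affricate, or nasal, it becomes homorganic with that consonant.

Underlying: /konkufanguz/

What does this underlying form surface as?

/n/ before /k/ (velar) → [ŋ]
/n/ before /g/ (velar) → [ŋ]

[koŋkufaŋguz]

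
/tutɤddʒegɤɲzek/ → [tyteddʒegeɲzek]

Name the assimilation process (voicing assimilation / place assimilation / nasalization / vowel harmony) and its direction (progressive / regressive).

vowel harmony, regressive

/u/→[y] /ɤ/→[e] /ɤ/→[e].
Vowels agree with the last vowel, so the harmony is regressive.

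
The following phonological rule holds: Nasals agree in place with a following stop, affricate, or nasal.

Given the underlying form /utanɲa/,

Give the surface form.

[utaɲɲa]

/n/ before /ɲ/ (palatal) → [ɲ]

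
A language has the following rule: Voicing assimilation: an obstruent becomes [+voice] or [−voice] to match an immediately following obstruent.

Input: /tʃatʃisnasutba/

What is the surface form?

[tʃatʃisnasudba]

/t/ before /b/ (voiced) → [d]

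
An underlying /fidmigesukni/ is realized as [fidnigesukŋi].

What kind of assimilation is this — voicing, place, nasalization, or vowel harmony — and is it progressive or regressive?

place assimilation, progressive

/m/→[n] /n/→[ŋ].
Each target copies a feature from the preceding segment, so the direction is progressive.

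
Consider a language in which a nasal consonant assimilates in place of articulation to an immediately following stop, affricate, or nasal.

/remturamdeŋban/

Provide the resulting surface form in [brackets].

[renturandemban]

/m/ before /t/ (alveolar) → [n]
/m/ before /d/ (alveolar) → [n]
/ŋ/ before /b/ (labial) → [m]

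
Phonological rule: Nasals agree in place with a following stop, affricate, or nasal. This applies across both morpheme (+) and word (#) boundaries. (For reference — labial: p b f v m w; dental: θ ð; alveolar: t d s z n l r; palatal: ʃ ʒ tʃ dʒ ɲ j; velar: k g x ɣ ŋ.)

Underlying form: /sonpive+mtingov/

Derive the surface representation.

[sompive+ntiŋgov]

/n/ before /p/ (labial) → [m]
/m/ before /t/ (alveolar) → [n]
/n/ before /g/ (velar) → [ŋ]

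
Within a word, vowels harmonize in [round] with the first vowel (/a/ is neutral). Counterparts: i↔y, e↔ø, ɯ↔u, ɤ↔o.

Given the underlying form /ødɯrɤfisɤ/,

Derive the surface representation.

/ɯ/ harmonizes with /ø/ ([+round]) → [u]
/ɤ/ harmonizes with /ø/ ([+round]) → [o]
/i/ harmonizes with /ø/ ([+round]) → [y]
/ɤ/ harmonizes with /ø/ ([+round]) → [o]

[ødurofyso]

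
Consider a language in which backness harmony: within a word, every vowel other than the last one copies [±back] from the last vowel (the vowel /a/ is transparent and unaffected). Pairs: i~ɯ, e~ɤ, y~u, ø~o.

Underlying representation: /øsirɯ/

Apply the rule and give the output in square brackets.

[osɯrɯ]

/ø/ harmonizes with /ɯ/ ([+back]) → [o]
/i/ harmonizes with /ɯ/ ([+back]) → [ɯ]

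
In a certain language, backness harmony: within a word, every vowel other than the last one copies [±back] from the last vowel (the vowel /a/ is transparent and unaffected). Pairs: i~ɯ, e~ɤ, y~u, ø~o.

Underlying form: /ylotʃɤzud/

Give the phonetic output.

[ulotʃɤzud]

/y/ harmonizes with /u/ ([+back]) → [u]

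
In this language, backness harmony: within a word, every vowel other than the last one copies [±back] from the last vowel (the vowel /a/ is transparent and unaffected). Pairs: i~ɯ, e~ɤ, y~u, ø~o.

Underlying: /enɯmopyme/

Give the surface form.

[enimøpyme]

/ɯ/ harmonizes with /e/ ([-back]) → [i]
/o/ harmonizes with /e/ ([-back]) → [ø]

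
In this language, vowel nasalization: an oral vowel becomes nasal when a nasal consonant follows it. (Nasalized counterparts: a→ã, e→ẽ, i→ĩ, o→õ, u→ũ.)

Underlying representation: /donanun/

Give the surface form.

/o/ before nasal /n/ → [õ]
/a/ before nasal /n/ → [ã]
/u/ before nasal /n/ → [ũ]

[dõnãnũn]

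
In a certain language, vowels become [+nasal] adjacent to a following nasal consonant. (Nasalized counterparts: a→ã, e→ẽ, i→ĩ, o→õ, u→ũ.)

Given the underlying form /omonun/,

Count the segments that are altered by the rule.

3

/o/ before nasal /m/ → [õ]
/o/ before nasal /n/ → [õ]
/u/ before nasal /n/ → [ũ]
3 segments change.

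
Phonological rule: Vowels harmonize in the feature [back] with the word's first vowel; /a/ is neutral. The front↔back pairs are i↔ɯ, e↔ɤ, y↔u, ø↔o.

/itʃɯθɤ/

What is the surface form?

[itʃiθe]

/ɯ/ harmonizes with /i/ ([-back]) → [i]
/ɤ/ harmonizes with /i/ ([-back]) → [e]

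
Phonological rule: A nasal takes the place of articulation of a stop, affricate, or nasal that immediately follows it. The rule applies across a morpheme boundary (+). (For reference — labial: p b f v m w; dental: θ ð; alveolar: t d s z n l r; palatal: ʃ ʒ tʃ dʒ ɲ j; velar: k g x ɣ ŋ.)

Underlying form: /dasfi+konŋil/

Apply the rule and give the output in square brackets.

/n/ before /ŋ/ (velar) → [ŋ]

[dasfi+koŋŋil]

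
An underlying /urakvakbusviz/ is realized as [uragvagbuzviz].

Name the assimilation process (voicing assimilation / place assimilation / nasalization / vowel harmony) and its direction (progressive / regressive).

voicing assimilation, regressive

/k/→[g] /k/→[g] /s/→[z].
Each target copies a feature from the following segment, so the direction is regressive.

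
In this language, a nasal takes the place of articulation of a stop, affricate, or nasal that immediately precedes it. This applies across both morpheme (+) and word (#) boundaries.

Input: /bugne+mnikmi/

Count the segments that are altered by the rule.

3

/n/ after /g/ (velar) → [ŋ]
/n/ after /m/ (labial) → [m]
/m/ after /k/ (velar) → [ŋ]
3 segments change.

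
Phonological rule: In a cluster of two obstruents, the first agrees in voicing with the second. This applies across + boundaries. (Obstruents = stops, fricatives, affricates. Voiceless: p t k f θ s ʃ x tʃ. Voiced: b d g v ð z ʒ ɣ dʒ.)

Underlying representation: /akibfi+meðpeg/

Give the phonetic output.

[akipfi+meθpeg]

/b/ before /f/ (voiceless) → [p]
/ð/ before /p/ (voiceless) → [θ]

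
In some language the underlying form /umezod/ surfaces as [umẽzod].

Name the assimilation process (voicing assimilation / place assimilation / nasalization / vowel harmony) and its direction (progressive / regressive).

nasalization, progressive

/e/→[ẽ].
Each target copies a feature from the preceding segment, so the direction is progressive.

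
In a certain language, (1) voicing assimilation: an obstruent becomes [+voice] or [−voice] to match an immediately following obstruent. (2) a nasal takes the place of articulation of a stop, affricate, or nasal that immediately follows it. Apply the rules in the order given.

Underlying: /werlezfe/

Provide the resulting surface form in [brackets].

Rule 1: /z/ before /f/ (voiceless) → [s]
After rule 1: werlesfe
Rule 2: no segment meets the rule's conditions; no change.

[werlesfe]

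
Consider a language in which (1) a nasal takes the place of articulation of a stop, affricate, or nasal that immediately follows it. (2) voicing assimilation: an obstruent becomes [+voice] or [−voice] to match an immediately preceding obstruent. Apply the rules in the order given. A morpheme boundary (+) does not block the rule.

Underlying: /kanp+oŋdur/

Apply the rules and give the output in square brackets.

Rule 1: /n/ before /p/ (labial) → [m]
Rule 1: /ŋ/ before /d/ (alveolar) → [n]
After rule 1: kamp+ondur
Rule 2: no segment meets the rule's conditions; no change.

[kamp+ondur]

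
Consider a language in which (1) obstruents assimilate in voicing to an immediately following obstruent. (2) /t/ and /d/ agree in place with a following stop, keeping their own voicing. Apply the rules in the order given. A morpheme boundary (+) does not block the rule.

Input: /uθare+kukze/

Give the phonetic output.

Rule 1: /k/ before /z/ (voiced) → [g]
After rule 1: uθare+kugze
Rule 2: no segment meets the rule's conditions; no change.

[uθare+kugze]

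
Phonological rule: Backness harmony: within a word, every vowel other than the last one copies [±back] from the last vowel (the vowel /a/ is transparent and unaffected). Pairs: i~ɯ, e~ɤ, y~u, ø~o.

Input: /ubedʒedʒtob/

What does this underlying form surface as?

/e/ harmonizes with /o/ ([+back]) → [ɤ]
/e/ harmonizes with /o/ ([+back]) → [ɤ]

[ubɤdʒɤdʒtob]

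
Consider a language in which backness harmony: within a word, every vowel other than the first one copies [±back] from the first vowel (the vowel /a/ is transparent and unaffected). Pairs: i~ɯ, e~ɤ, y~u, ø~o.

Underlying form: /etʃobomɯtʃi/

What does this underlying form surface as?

/o/ harmonizes with /e/ ([-back]) → [ø]
/o/ harmonizes with /e/ ([-back]) → [ø]
/ɯ/ harmonizes with /e/ ([-back]) → [i]

[etʃøbømitʃi]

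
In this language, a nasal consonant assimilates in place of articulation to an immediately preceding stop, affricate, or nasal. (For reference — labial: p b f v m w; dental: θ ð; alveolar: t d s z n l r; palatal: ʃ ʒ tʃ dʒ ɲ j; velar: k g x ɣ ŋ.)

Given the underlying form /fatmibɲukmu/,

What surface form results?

/m/ after /t/ (alveolar) → [n]
/ɲ/ after /b/ (labial) → [m]
/m/ after /k/ (velar) → [ŋ]

[fatnibmukŋu]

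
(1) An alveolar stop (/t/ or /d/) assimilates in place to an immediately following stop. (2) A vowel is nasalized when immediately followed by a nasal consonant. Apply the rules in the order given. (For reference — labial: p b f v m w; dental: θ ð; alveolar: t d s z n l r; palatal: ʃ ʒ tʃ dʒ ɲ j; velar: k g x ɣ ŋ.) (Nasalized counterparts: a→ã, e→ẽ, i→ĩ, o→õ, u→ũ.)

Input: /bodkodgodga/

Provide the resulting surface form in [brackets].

[bogkoggogga]

Rule 1: /d/ before /k/ (velar) → [g]
Rule 1: /d/ before /g/ (velar) → [g]
Rule 1: /d/ before /g/ (velar) → [g]
After rule 1: bogkoggogga
Rule 2: no segment meets the rule's conditions; no change.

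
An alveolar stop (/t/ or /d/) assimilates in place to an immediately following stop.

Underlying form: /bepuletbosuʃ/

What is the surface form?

/t/ before /b/ (labial) → [p]

[bepulepbosuʃ]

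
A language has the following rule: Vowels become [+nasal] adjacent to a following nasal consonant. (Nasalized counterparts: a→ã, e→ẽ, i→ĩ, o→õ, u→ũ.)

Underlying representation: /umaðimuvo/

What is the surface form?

/u/ before nasal /m/ → [ũ]
/i/ before nasal /m/ → [ĩ]

[ũmaðĩmuvo]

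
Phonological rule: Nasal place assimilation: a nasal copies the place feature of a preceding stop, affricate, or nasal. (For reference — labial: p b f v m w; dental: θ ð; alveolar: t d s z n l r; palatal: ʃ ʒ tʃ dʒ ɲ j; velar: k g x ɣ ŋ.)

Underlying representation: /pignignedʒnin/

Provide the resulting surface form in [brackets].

[pigŋigŋedʒɲin]

/n/ after /g/ (velar) → [ŋ]
/n/ after /g/ (velar) → [ŋ]
/n/ after /dʒ/ (palatal) → [ɲ]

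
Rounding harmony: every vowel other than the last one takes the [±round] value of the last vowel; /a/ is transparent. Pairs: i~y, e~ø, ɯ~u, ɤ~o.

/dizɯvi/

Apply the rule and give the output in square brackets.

no segment meets the rule's conditions; no change.

[dizɯvi]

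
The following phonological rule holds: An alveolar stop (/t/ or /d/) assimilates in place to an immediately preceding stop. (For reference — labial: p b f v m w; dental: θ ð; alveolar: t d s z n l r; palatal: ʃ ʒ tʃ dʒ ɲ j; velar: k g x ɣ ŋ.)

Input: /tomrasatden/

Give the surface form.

no segment meets the rule's conditions; no change.

[tomrasatden]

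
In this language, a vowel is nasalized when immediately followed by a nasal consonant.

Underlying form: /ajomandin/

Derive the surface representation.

/o/ before nasal /m/ → [õ]
/a/ before nasal /n/ → [ã]
/i/ before nasal /n/ → [ĩ]

[ajõmãndĩn]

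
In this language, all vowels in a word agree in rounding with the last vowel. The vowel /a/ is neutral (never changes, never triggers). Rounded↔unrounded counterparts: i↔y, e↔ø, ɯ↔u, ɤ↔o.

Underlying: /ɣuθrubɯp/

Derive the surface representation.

[ɣɯθrɯbɯp]

/u/ harmonizes with /ɯ/ ([-round]) → [ɯ]
/u/ harmonizes with /ɯ/ ([-round]) → [ɯ]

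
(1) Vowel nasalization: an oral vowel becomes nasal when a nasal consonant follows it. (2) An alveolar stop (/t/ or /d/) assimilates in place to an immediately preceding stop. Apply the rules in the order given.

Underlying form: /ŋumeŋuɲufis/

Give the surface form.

Rule 1: /u/ before nasal /m/ → [ũ]
Rule 1: /e/ before nasal /ŋ/ → [ẽ]
Rule 1: /u/ before nasal /ɲ/ → [ũ]
After rule 1: ŋũmẽŋũɲufis
Rule 2: no segment meets the rule's conditions; no change.

[ŋũmẽŋũɲufis]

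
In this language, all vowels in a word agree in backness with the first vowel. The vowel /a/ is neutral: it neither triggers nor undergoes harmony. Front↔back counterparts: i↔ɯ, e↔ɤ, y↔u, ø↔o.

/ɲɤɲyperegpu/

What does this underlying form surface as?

[ɲɤɲupɤrɤgpu]

/y/ harmonizes with /ɤ/ ([+back]) → [u]
/e/ harmonizes with /ɤ/ ([+back]) → [ɤ]
/e/ harmonizes with /ɤ/ ([+back]) → [ɤ]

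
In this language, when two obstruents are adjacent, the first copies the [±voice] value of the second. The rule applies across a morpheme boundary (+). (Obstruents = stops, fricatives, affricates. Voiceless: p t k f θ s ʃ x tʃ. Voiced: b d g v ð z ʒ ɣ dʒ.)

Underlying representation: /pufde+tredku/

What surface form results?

/f/ before /d/ (voiced) → [v]
/d/ before /k/ (voiceless) → [t]

[puvde+tretku]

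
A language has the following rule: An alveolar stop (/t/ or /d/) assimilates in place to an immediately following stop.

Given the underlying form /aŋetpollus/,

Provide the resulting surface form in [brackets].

/t/ before /p/ (labial) → [p]

[aŋeppollus]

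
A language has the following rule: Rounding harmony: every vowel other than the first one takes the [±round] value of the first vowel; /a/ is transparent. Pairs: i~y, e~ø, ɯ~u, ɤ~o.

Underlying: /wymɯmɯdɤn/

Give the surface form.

/ɯ/ harmonizes with /y/ ([+round]) → [u]
/ɯ/ harmonizes with /y/ ([+round]) → [u]
/ɤ/ harmonizes with /y/ ([+round]) → [o]

[wymumudon]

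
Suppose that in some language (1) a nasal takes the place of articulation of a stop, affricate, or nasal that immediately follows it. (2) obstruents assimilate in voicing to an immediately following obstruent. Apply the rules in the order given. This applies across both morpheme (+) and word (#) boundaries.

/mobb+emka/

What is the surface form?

[mobb+eŋka]

Rule 1: /m/ before /k/ (velar) → [ŋ]
After rule 1: mobb+eŋka
Rule 2: no segment meets the rule's conditions; no change.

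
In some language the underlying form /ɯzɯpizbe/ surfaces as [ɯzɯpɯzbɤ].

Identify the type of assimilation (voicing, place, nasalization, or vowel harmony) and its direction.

/i/→[ɯ] /e/→[ɤ].
Vowels agree with the first vowel, so the harmony is progressive.

vowel harmony, progressive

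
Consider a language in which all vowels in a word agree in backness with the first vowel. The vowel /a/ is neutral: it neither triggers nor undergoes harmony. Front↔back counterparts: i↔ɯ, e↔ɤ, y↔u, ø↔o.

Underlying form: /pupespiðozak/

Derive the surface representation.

[pupɤspɯðozak]

/e/ harmonizes with /u/ ([+back]) → [ɤ]
/i/ harmonizes with /u/ ([+back]) → [ɯ]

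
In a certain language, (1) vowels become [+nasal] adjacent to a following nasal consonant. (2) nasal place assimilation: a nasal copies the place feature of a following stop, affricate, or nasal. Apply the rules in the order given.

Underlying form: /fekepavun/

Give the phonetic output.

Rule 1: /u/ before nasal /n/ → [ũ]
After rule 1: fekepavũn
Rule 2: no segment meets the rule's conditions; no change.

[fekepavũn]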